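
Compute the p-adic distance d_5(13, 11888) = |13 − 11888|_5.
d_5(13, 11888) = 1/625

Step 1 — x − y = 13 − 11888 = -11875. Step 2 — v_5(-11875) = 4 (factor: -11875 = −(5^4 · 19); the sign does not affect v_p). Step 3 — |x − y|_5 = 5^{-4} = 1/625.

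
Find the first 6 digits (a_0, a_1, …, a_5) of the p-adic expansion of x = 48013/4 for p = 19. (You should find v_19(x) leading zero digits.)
(a_0, …, a_5) = (0, 0, 0, 16, 4, 14)

v_19(48013/4) = 3, so a_0 = ... = a_2 = 0. Factor out: x = 19^3 · u with u = 7/4 a unit in ℤ_19. Expand u iteratively via a_{v+i} = u_i mod 19, u_{i+1} = (u_i − a_{v+i})/19:
  u_0 = 7/4;  a_3 = 16;  u_1 = (u_0 − 16)/19 = -3/4
  u_1 = -3/4;  a_4 = 4;  u_2 = (u_1 − 4)/19 = -1/4
  u_2 = -1/4;  a_5 = 14;  u_3 = (u_2 − 14)/19 = -3/4
Digits: (0, 0, 0, 16, 4, 14).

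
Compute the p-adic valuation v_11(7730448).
v_11(7730448) = 5

v_11(n) is the largest exponent k such that 11^k divides n. Factor out: 7730448 = 11^5 · 48. (Sign doesn't affect v_p.) So v_11(7730448) = 5.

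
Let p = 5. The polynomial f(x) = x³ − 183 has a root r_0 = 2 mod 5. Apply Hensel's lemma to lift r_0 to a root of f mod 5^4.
r_3 = 277 (mod 625)

Hensel: r_{i+1} = r_i − f(r_i)/f′(r_i) mod 5^{i+2}, where f′(x) = 3x². Iterate:
  r_0 = 2 (mod 5)
  r_1 = 2 (mod 25)
  r_2 = 27 (mod 125)
  r_3 = 277 (mod 625)
Final: r = 277 with f(r) ≡ 0 mod 5^4.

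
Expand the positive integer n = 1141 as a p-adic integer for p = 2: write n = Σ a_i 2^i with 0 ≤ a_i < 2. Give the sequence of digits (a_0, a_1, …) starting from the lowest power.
(a_0, a_1, …) = (1, 0, 1, 0, 1, 1, 1, 0, 0, 0, 1)

Repeated division by 2 gives the digits low-to-high: 1141 = 1 + 1·2^2 + 1·2^4 + 1·2^5 + 1·2^6 + 1·2^10. Digit sequence: (1, 0, 1, 0, 1, 1, 1, 0, 0, 0, 1).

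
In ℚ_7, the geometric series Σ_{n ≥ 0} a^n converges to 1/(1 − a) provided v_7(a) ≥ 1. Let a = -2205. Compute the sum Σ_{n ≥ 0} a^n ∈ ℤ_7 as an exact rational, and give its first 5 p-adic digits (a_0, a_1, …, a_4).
Σ a^n = 1/(1 − a) = 1/2206;  first 5 digits = (1, 0, 4, 0, 1)

v_7(a) = 2 ≥ 1, so the series converges in ℤ_7 to 1/(1 − a) = 1/(1 − (-2205)) = 1/2206. Expand this rational in ℤ_7: compute digits iteratively via d_i = x_i mod 7, x_{i+1} = (x_i − d_i)/7. The first 5 digits are (1, 0, 4, 0, 1).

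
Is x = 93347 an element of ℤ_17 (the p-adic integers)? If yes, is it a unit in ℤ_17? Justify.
x ∈ ℤ_17 but not a unit; v_17(x) = 3 > 0

ℤ_17 = {x ∈ ℚ_17 : v_17(x) ≥ 0} and ℤ_17^× = {x ∈ ℤ_17 : v_17(x) = 0}. Here v_17(93347) = v_17(num) − v_17(den) = 3; compare against these criteria.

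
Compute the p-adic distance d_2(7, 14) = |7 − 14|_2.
d_2(7, 14) = 1

Step 1 — x − y = 7 − 14 = -7. Step 2 — v_2(-7) = 0 (factor: -7 = −(2^0 · 7); the sign does not affect v_p). Step 3 — |x − y|_2 = 2^{0} = 1.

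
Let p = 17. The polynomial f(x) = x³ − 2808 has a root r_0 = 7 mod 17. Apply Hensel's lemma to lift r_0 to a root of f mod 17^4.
r_3 = 8796 (mod 83521)

Hensel: r_{i+1} = r_i − f(r_i)/f′(r_i) mod 17^{i+2}, where f′(x) = 3x². Iterate:
  r_0 = 7 (mod 17)
  r_1 = 126 (mod 289)
  r_2 = 3883 (mod 4913)
  r_3 = 8796 (mod 83521)
Final: r = 8796 with f(r) ≡ 0 mod 17^4.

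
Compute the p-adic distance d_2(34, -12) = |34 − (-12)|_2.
d_2(34, -12) = 1/2

Step 1 — x − y = 34 − (-12) = 46. Step 2 — v_2(46) = 1 (factor: 46 = (2^1 · 23); the sign does not affect v_p). Step 3 — |x − y|_2 = 2^{-1} = 1/2.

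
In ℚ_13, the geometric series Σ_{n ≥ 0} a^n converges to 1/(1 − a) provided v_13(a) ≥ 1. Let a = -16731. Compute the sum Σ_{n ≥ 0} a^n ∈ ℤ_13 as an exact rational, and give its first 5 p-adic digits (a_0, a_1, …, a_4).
Σ a^n = 1/(1 − a) = 1/16732;  first 5 digits = (1, 0, 5, 5, 11)

v_13(a) = 2 ≥ 1, so the series converges in ℤ_13 to 1/(1 − a) = 1/(1 − (-16731)) = 1/16732. Expand this rational in ℤ_13: compute digits iteratively via d_i = x_i mod 13, x_{i+1} = (x_i − d_i)/13. The first 5 digits are (1, 0, 5, 5, 11).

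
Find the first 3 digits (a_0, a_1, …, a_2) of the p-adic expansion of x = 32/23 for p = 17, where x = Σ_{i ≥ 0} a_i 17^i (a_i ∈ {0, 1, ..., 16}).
(a_0, …, a_2) = (11, 12, 0)

v_17(32/23) = 0 (numerator and denominator both coprime to 17), so x ∈ ℤ_17^×. Compute digits iteratively via a_i = x_i mod 17, x_{i+1} = (x_i − a_i)/17, with x_0 = x:
  x_0 = 32/23;  a_0 = 11;  x_1 = (x_0 − 11)/17 = -13/23
  x_1 = -13/23;  a_1 = 12;  x_2 = (x_1 − 12)/17 = -17/23
  x_2 = -17/23;  a_2 = 0;  x_3 = (x_2 − 0)/17 = -1/23
Digits: (11, 12, 0).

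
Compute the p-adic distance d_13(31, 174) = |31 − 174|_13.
d_13(31, 174) = 1/13

Step 1 — x − y = 31 − 174 = -143. Step 2 — v_13(-143) = 1 (factor: -143 = −(13^1 · 11); the sign does not affect v_p). Step 3 — |x − y|_13 = 13^{-1} = 1/13.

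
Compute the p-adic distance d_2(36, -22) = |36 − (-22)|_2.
d_2(36, -22) = 1/2

Step 1 — x − y = 36 − (-22) = 58. Step 2 — v_2(58) = 1 (factor: 58 = (2^1 · 29); the sign does not affect v_p). Step 3 — |x − y|_2 = 2^{-1} = 1/2.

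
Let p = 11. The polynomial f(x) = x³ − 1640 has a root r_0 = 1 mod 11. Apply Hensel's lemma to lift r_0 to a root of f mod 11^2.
r_1 = 23 (mod 121)

Hensel: r_{i+1} = r_i − f(r_i)/f′(r_i) mod 11^{i+2}, where f′(x) = 3x². Iterate:
  r_0 = 1 (mod 11)
  r_1 = 23 (mod 121)
Final: r = 23 with f(r) ≡ 0 mod 11^2.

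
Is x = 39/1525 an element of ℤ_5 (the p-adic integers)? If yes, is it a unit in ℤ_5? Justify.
x ∉ ℤ_5 (v_5(x) = -2 < 0)

ℤ_5 = {x ∈ ℚ_5 : v_5(x) ≥ 0} and ℤ_5^× = {x ∈ ℤ_5 : v_5(x) = 0}. Here v_5(39/1525) = v_5(num) − v_5(den) = -2; compare against these criteria.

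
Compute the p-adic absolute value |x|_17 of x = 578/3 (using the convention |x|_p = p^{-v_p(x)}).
|578/3|_17 = 1/289

Step 1 — compute v_17(x) by factoring powers of 17 out of the numerator and denominator: v_17(578/3) = 2. Step 2 — apply |x|_p = p^{-v_p(x)} = 17^{-2} = 1/289.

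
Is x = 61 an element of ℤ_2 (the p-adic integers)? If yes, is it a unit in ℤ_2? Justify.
x ∈ ℤ_2^× (unit); v_2(x) = 0

ℤ_2 = {x ∈ ℚ_2 : v_2(x) ≥ 0} and ℤ_2^× = {x ∈ ℤ_2 : v_2(x) = 0}. Here v_2(61) = v_2(num) − v_2(den) = 0; compare against these criteria.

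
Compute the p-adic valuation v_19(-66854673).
v_19(-66854673) = 5

v_19(n) is the largest exponent k such that 19^k divides n. Factor out: -66854673 = -19^5 · 27. (Sign doesn't affect v_p.) So v_19(-66854673) = 5.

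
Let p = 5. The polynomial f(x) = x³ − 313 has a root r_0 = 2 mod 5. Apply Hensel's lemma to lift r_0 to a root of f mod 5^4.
r_3 = 592 (mod 625)

Hensel: r_{i+1} = r_i − f(r_i)/f′(r_i) mod 5^{i+2}, where f′(x) = 3x². Iterate:
  r_0 = 2 (mod 5)
  r_1 = 17 (mod 25)
  r_2 = 92 (mod 125)
  r_3 = 592 (mod 625)
Final: r = 592 with f(r) ≡ 0 mod 5^4.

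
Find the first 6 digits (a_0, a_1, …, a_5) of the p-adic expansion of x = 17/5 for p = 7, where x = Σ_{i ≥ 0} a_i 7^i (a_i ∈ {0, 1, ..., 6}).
(a_0, …, a_5) = (2, 3, 1, 4, 5, 2)

v_7(17/5) = 0 (numerator and denominator both coprime to 7), so x ∈ ℤ_7^×. Compute digits iteratively via a_i = x_i mod 7, x_{i+1} = (x_i − a_i)/7, with x_0 = x:
  x_0 = 17/5;  a_0 = 2;  x_1 = (x_0 − 2)/7 = 1/5
  x_1 = 1/5;  a_1 = 3;  x_2 = (x_1 − 3)/7 = -2/5
  x_2 = -2/5;  a_2 = 1;  x_3 = (x_2 − 1)/7 = -1/5
  x_3 = -1/5;  a_3 = 4;  x_4 = (x_3 − 4)/7 = -3/5
  x_4 = -3/5;  a_4 = 5;  x_5 = (x_4 − 5)/7 = -4/5
  x_5 = -4/5;  a_5 = 2;  x_6 = (x_5 − 2)/7 = -2/5
Digits: (2, 3, 1, 4, 5, 2).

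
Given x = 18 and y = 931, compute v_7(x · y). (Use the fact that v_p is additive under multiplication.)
v_7(16758) = 2

v_p(x) = 0 (factor: 18 = 7^0 · 18); v_p(y) = 2 (factor: 931 = 7^2 · 19). Additivity: v_p(xy) = v_p(x) + v_p(y) = 0 + 2 = 2. (Direct check: xy = 16758 = 7^2 · (342).)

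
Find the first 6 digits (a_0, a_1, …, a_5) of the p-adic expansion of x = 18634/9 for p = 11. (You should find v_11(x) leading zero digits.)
(a_0, …, a_5) = (0, 0, 0, 4, 1, 6)

v_11(18634/9) = 3, so a_0 = ... = a_2 = 0. Factor out: x = 11^3 · u with u = 14/9 a unit in ℤ_11. Expand u iteratively via a_{v+i} = u_i mod 11, u_{i+1} = (u_i − a_{v+i})/11:
  u_0 = 14/9;  a_3 = 4;  u_1 = (u_0 − 4)/11 = -2/9
  u_1 = -2/9;  a_4 = 1;  u_2 = (u_1 − 1)/11 = -1/9
  u_2 = -1/9;  a_5 = 6;  u_3 = (u_2 − 6)/11 = -5/9
Digits: (0, 0, 0, 4, 1, 6).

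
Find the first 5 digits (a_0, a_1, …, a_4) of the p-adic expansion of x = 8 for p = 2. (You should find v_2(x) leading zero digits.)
(a_0, …, a_4) = (0, 0, 0, 1, 0)

v_2(8) = 3, so a_0 = ... = a_2 = 0. Factor out: x = 2^3 · u with u = 1 a unit in ℤ_2. Expand u iteratively via a_{v+i} = u_i mod 2, u_{i+1} = (u_i − a_{v+i})/2:
  u_0 = 1;  a_3 = 1;  u_1 = (u_0 − 1)/2 = 0
  u_1 = 0;  a_4 = 0;  u_2 = (u_1 − 0)/2 = 0
Digits: (0, 0, 0, 1, 0).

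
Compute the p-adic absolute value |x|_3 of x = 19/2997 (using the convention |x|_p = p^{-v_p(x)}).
|19/2997|_3 = 81

Step 1 — compute v_3(x) by factoring powers of 3 out of the numerator and denominator: v_3(19/2997) = -4. Step 2 — apply |x|_p = p^{-v_p(x)} = 3^{4} = 81.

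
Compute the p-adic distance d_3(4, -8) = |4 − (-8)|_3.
d_3(4, -8) = 1/3

Step 1 — x − y = 4 − (-8) = 12. Step 2 — v_3(12) = 1 (factor: 12 = (3^1 · 4); the sign does not affect v_p). Step 3 — |x − y|_3 = 3^{-1} = 1/3.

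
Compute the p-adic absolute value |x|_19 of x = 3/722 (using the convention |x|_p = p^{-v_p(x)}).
|3/722|_19 = 361

Step 1 — compute v_19(x) by factoring powers of 19 out of the numerator and denominator: v_19(3/722) = -2. Step 2 — apply |x|_p = p^{-v_p(x)} = 19^{2} = 361.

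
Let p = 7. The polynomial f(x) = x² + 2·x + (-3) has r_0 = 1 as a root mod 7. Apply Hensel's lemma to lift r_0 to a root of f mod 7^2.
r_1 = 1 (mod 49)

Hensel: r_{i+1} = r_i − f(r_i)·(f′(r_i))^{-1} mod 7^{i+2}, f′(x) = 2x + 2. Iterate:
  r_0 = 1 (mod 7)
  r_1 = 1 (mod 49)
Final: r = 1 satisfies f(r) ≡ 0 mod 7^2.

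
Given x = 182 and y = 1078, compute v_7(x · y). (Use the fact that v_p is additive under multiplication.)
v_7(196196) = 3

v_p(x) = 1 (factor: 182 = 7^1 · 26); v_p(y) = 2 (factor: 1078 = 7^2 · 22). Additivity: v_p(xy) = v_p(x) + v_p(y) = 1 + 2 = 3. (Direct check: xy = 196196 = 7^3 · (572).)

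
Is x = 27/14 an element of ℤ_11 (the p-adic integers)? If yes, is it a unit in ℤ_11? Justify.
x ∈ ℤ_11^× (unit); v_11(x) = 0

ℤ_11 = {x ∈ ℚ_11 : v_11(x) ≥ 0} and ℤ_11^× = {x ∈ ℤ_11 : v_11(x) = 0}. Here v_11(27/14) = v_11(num) − v_11(den) = 0; compare against these criteria.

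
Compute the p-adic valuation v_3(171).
v_3(171) = 2

v_3(n) is the largest exponent k such that 3^k divides n. Factor out: 171 = 3^2 · 19. (Sign doesn't affect v_p.) So v_3(171) = 2.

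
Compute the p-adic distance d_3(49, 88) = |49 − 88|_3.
d_3(49, 88) = 1/3

Step 1 — x − y = 49 − 88 = -39. Step 2 — v_3(-39) = 1 (factor: -39 = −(3^1 · 13); the sign does not affect v_p). Step 3 — |x − y|_3 = 3^{-1} = 1/3.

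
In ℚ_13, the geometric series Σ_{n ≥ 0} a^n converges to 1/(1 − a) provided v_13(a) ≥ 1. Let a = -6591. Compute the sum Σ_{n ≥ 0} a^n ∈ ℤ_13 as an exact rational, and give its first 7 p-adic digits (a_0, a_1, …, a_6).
Σ a^n = 1/(1 − a) = 1/6592;  first 7 digits = (1, 0, 0, 10, 12, 12, 8)

v_13(a) = 3 ≥ 1, so the series converges in ℤ_13 to 1/(1 − a) = 1/(1 − (-6591)) = 1/6592. Expand this rational in ℤ_13: compute digits iteratively via d_i = x_i mod 13, x_{i+1} = (x_i − d_i)/13. The first 7 digits are (1, 0, 0, 10, 12, 12, 8).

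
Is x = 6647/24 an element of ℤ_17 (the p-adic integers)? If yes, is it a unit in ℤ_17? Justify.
x ∈ ℤ_17 but not a unit; v_17(x) = 2 > 0

ℤ_17 = {x ∈ ℚ_17 : v_17(x) ≥ 0} and ℤ_17^× = {x ∈ ℤ_17 : v_17(x) = 0}. Here v_17(6647/24) = v_17(num) − v_17(den) = 2; compare against these criteria.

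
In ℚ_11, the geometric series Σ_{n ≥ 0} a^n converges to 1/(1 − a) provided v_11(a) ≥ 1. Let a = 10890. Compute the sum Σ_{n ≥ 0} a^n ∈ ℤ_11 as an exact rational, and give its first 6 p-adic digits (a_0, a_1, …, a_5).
Σ a^n = 1/(1 − a) = -1/10889;  first 6 digits = (1, 0, 2, 8, 4, 10)

v_11(a) = 2 ≥ 1, so the series converges in ℤ_11 to 1/(1 − a) = 1/(1 − 10890) = -1/10889. Expand this rational in ℤ_11: compute digits iteratively via d_i = x_i mod 11, x_{i+1} = (x_i − d_i)/11. The first 6 digits are (1, 0, 2, 8, 4, 10).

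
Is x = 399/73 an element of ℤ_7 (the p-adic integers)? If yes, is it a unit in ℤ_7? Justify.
x ∈ ℤ_7 but not a unit; v_7(x) = 1 > 0

ℤ_7 = {x ∈ ℚ_7 : v_7(x) ≥ 0} and ℤ_7^× = {x ∈ ℤ_7 : v_7(x) = 0}. Here v_7(399/73) = v_7(num) − v_7(den) = 1; compare against these criteria.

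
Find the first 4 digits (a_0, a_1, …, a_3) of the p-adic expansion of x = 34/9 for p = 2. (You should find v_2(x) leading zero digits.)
(a_0, …, a_3) = (0, 1, 0, 0)

v_2(34/9) = 1, so a_0 = ... = a_0 = 0. Factor out: x = 2^1 · u with u = 17/9 a unit in ℤ_2. Expand u iteratively via a_{v+i} = u_i mod 2, u_{i+1} = (u_i − a_{v+i})/2:
  u_0 = 17/9;  a_1 = 1;  u_1 = (u_0 − 1)/2 = 4/9
  u_1 = 4/9;  a_2 = 0;  u_2 = (u_1 − 0)/2 = 2/9
  u_2 = 2/9;  a_3 = 0;  u_3 = (u_2 − 0)/2 = 1/9
Digits: (0, 1, 0, 0).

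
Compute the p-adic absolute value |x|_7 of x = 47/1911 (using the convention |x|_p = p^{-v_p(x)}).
|47/1911|_7 = 49

Step 1 — compute v_7(x) by factoring powers of 7 out of the numerator and denominator: v_7(47/1911) = -2. Step 2 — apply |x|_p = p^{-v_p(x)} = 7^{2} = 49.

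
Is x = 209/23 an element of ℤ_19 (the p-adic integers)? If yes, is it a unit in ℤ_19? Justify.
x ∈ ℤ_19 but not a unit; v_19(x) = 1 > 0

ℤ_19 = {x ∈ ℚ_19 : v_19(x) ≥ 0} and ℤ_19^× = {x ∈ ℤ_19 : v_19(x) = 0}. Here v_19(209/23) = v_19(num) − v_19(den) = 1; compare against these criteria.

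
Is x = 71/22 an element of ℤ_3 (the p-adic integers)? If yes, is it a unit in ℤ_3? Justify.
x ∈ ℤ_3^× (unit); v_3(x) = 0

ℤ_3 = {x ∈ ℚ_3 : v_3(x) ≥ 0} and ℤ_3^× = {x ∈ ℤ_3 : v_3(x) = 0}. Here v_3(71/22) = v_3(num) − v_3(den) = 0; compare against these criteria.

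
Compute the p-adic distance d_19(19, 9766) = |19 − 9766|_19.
d_19(19, 9766) = 1/361

Step 1 — x − y = 19 − 9766 = -9747. Step 2 — v_19(-9747) = 2 (factor: -9747 = −(19^2 · 27); the sign does not affect v_p). Step 3 — |x − y|_19 = 19^{-2} = 1/361.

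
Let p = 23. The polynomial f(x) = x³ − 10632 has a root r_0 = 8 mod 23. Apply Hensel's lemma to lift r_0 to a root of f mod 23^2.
r_1 = 215 (mod 529)

Hensel: r_{i+1} = r_i − f(r_i)/f′(r_i) mod 23^{i+2}, where f′(x) = 3x². Iterate:
  r_0 = 8 (mod 23)
  r_1 = 215 (mod 529)
Final: r = 215 with f(r) ≡ 0 mod 23^2.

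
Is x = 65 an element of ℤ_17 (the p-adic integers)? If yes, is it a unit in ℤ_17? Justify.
x ∈ ℤ_17^× (unit); v_17(x) = 0

ℤ_17 = {x ∈ ℚ_17 : v_17(x) ≥ 0} and ℤ_17^× = {x ∈ ℤ_17 : v_17(x) = 0}. Here v_17(65) = v_17(num) − v_17(den) = 0; compare against these criteria.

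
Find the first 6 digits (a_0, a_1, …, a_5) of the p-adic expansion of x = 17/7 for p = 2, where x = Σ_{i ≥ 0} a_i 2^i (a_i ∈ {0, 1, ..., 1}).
(a_0, …, a_5) = (1, 1, 1, 0, 0, 1)

v_2(17/7) = 0 (numerator and denominator both coprime to 2), so x ∈ ℤ_2^×. Compute digits iteratively via a_i = x_i mod 2, x_{i+1} = (x_i − a_i)/2, with x_0 = x:
  x_0 = 17/7;  a_0 = 1;  x_1 = (x_0 − 1)/2 = 5/7
  x_1 = 5/7;  a_1 = 1;  x_2 = (x_1 − 1)/2 = -1/7
  x_2 = -1/7;  a_2 = 1;  x_3 = (x_2 − 1)/2 = -4/7
  x_3 = -4/7;  a_3 = 0;  x_4 = (x_3 − 0)/2 = -2/7
  x_4 = -2/7;  a_4 = 0;  x_5 = (x_4 − 0)/2 = -1/7
  x_5 = -1/7;  a_5 = 1;  x_6 = (x_5 − 1)/2 = -4/7
Digits: (1, 1, 1, 0, 0, 1).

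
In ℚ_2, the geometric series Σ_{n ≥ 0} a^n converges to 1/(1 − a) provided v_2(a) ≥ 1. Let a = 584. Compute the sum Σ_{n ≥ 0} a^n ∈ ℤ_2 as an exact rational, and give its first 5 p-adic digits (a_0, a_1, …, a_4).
Σ a^n = 1/(1 − a) = -1/583;  first 5 digits = (1, 0, 0, 1, 0)

v_2(a) = 3 ≥ 1, so the series converges in ℤ_2 to 1/(1 − a) = 1/(1 − 584) = -1/583. Expand this rational in ℤ_2: compute digits iteratively via d_i = x_i mod 2, x_{i+1} = (x_i − d_i)/2. The first 5 digits are (1, 0, 0, 1, 0).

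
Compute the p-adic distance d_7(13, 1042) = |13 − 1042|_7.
d_7(13, 1042) = 1/343

Step 1 — x − y = 13 − 1042 = -1029. Step 2 — v_7(-1029) = 3 (factor: -1029 = −(7^3 · 3); the sign does not affect v_p). Step 3 — |x − y|_7 = 7^{-3} = 1/343.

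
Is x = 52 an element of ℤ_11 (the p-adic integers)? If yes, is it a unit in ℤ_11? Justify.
x ∈ ℤ_11^× (unit); v_11(x) = 0

ℤ_11 = {x ∈ ℚ_11 : v_11(x) ≥ 0} and ℤ_11^× = {x ∈ ℤ_11 : v_11(x) = 0}. Here v_11(52) = v_11(num) − v_11(den) = 0; compare against these criteria.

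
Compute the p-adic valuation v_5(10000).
v_5(10000) = 4

v_5(n) is the largest exponent k such that 5^k divides n. Factor out: 10000 = 5^4 · 16. (Sign doesn't affect v_p.) So v_5(10000) = 4.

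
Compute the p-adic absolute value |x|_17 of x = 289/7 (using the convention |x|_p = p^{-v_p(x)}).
|289/7|_17 = 1/289

Step 1 — compute v_17(x) by factoring powers of 17 out of the numerator and denominator: v_17(289/7) = 2. Step 2 — apply |x|_p = p^{-v_p(x)} = 17^{-2} = 1/289.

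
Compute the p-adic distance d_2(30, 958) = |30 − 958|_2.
d_2(30, 958) = 1/32

Step 1 — x − y = 30 − 958 = -928. Step 2 — v_2(-928) = 5 (factor: -928 = −(2^5 · 29); the sign does not affect v_p). Step 3 — |x − y|_2 = 2^{-5} = 1/32.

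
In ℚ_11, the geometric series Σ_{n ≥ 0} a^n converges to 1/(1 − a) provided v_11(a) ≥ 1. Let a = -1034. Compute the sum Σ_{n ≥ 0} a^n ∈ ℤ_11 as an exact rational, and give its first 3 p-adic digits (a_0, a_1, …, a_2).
Σ a^n = 1/(1 − a) = 1/1035;  first 3 digits = (1, 5, 5)

v_11(a) = 1 ≥ 1, so the series converges in ℤ_11 to 1/(1 − a) = 1/(1 − (-1034)) = 1/1035. Expand this rational in ℤ_11: compute digits iteratively via d_i = x_i mod 11, x_{i+1} = (x_i − d_i)/11. The first 3 digits are (1, 5, 5).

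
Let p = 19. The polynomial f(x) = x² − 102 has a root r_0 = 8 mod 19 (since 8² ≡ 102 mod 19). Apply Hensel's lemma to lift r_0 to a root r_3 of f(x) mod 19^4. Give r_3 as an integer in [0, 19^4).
r_3 = 71353 (mod 130321)

Hensel's recurrence: r_{i+1} = r_i − f(r_i)·(f′(r_i))^{-1} mod 19^{i+2}, with f′(x) = 2x. Iterate:
  r_0 = 8 (mod 19)
  r_1 = 236 (mod 361)
  r_2 = 2763 (mod 6859)
  r_3 = 71353 (mod 130321)
Final: r_3 = 71353, and one checks f(r_3) ≡ 0 mod 19^4.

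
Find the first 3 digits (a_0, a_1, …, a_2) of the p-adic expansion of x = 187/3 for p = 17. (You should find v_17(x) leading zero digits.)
(a_0, …, a_2) = (0, 15, 5)

v_17(187/3) = 1, so a_0 = ... = a_0 = 0. Factor out: x = 17^1 · u with u = 11/3 a unit in ℤ_17. Expand u iteratively via a_{v+i} = u_i mod 17, u_{i+1} = (u_i − a_{v+i})/17:
  u_0 = 11/3;  a_1 = 15;  u_1 = (u_0 − 15)/17 = -2/3
  u_1 = -2/3;  a_2 = 5;  u_2 = (u_1 − 5)/17 = -1/3
Digits: (0, 15, 5).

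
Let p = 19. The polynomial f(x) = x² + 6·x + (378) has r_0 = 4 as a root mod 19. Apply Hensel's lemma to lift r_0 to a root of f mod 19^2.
r_1 = 232 (mod 361)

Hensel: r_{i+1} = r_i − f(r_i)·(f′(r_i))^{-1} mod 19^{i+2}, f′(x) = 2x + 6. Iterate:
  r_0 = 4 (mod 19)
  r_1 = 232 (mod 361)
Final: r = 232 satisfies f(r) ≡ 0 mod 19^2.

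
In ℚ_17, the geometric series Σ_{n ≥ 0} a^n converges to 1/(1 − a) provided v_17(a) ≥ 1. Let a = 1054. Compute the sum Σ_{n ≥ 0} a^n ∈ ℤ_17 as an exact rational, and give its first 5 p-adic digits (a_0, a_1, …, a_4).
Σ a^n = 1/(1 − a) = -1/1053;  first 5 digits = (1, 11, 5, 10, 11)

v_17(a) = 1 ≥ 1, so the series converges in ℤ_17 to 1/(1 − a) = 1/(1 − 1054) = -1/1053. Expand this rational in ℤ_17: compute digits iteratively via d_i = x_i mod 17, x_{i+1} = (x_i − d_i)/17. The first 5 digits are (1, 11, 5, 10, 11).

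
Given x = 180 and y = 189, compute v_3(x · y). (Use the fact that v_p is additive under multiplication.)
v_3(34020) = 5

v_p(x) = 2 (factor: 180 = 3^2 · 20); v_p(y) = 3 (factor: 189 = 3^3 · 7). Additivity: v_p(xy) = v_p(x) + v_p(y) = 2 + 3 = 5. (Direct check: xy = 34020 = 3^5 · (140).)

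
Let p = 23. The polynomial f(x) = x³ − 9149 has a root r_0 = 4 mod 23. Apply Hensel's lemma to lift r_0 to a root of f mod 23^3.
r_2 = 9043 (mod 12167)

Hensel: r_{i+1} = r_i − f(r_i)/f′(r_i) mod 23^{i+2}, where f′(x) = 3x². Iterate:
  r_0 = 4 (mod 23)
  r_1 = 50 (mod 529)
  r_2 = 9043 (mod 12167)
Final: r = 9043 with f(r) ≡ 0 mod 23^3.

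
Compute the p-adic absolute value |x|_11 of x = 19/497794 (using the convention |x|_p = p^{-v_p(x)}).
|19/497794|_11 = 14641

Step 1 — compute v_11(x) by factoring powers of 11 out of the numerator and denominator: v_11(19/497794) = -4. Step 2 — apply |x|_p = p^{-v_p(x)} = 11^{4} = 14641.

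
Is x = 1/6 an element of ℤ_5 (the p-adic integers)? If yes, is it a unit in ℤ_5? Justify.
x ∈ ℤ_5^× (unit); v_5(x) = 0

ℤ_5 = {x ∈ ℚ_5 : v_5(x) ≥ 0} and ℤ_5^× = {x ∈ ℤ_5 : v_5(x) = 0}. Here v_5(1/6) = v_5(num) − v_5(den) = 0; compare against these criteria.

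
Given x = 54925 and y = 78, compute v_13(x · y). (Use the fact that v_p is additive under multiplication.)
v_13(4284150) = 4

v_p(x) = 3 (factor: 54925 = 13^3 · 25); v_p(y) = 1 (factor: 78 = 13^1 · 6). Additivity: v_p(xy) = v_p(x) + v_p(y) = 3 + 1 = 4. (Direct check: xy = 4284150 = 13^4 · (150).)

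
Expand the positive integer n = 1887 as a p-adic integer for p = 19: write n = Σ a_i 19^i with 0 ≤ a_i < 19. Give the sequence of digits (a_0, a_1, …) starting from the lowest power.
(a_0, a_1, …) = (6, 4, 5)

Repeated division by 19 gives the digits low-to-high: 1887 = 6 + 4·19^1 + 5·19^2. Digit sequence: (6, 4, 5).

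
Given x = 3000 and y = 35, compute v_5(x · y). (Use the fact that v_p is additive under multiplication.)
v_5(105000) = 4

v_p(x) = 3 (factor: 3000 = 5^3 · 24); v_p(y) = 1 (factor: 35 = 5^1 · 7). Additivity: v_p(xy) = v_p(x) + v_p(y) = 3 + 1 = 4. (Direct check: xy = 105000 = 5^4 · (168).)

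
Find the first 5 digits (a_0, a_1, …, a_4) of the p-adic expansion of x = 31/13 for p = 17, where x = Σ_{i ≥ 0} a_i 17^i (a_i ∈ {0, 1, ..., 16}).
(a_0, …, a_4) = (5, 9, 6, 14, 7)

v_17(31/13) = 0 (numerator and denominator both coprime to 17), so x ∈ ℤ_17^×. Compute digits iteratively via a_i = x_i mod 17, x_{i+1} = (x_i − a_i)/17, with x_0 = x:
  x_0 = 31/13;  a_0 = 5;  x_1 = (x_0 − 5)/17 = -2/13
  x_1 = -2/13;  a_1 = 9;  x_2 = (x_1 − 9)/17 = -7/13
  x_2 = -7/13;  a_2 = 6;  x_3 = (x_2 − 6)/17 = -5/13
  x_3 = -5/13;  a_3 = 14;  x_4 = (x_3 − 14)/17 = -11/13
  x_4 = -11/13;  a_4 = 7;  x_5 = (x_4 − 7)/17 = -6/13
Digits: (5, 9, 6, 14, 7).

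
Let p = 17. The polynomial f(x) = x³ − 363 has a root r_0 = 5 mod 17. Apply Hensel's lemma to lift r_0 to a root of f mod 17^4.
r_3 = 39343 (mod 83521)

Hensel: r_{i+1} = r_i − f(r_i)/f′(r_i) mod 17^{i+2}, where f′(x) = 3x². Iterate:
  r_0 = 5 (mod 17)
  r_1 = 39 (mod 289)
  r_2 = 39 (mod 4913)
  r_3 = 39343 (mod 83521)
Final: r = 39343 with f(r) ≡ 0 mod 17^4.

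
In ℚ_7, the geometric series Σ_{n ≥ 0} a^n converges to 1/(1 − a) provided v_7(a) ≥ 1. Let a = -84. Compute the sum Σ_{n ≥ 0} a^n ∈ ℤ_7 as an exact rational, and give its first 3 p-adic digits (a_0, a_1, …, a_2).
Σ a^n = 1/(1 − a) = 1/85;  first 3 digits = (1, 2, 2)

v_7(a) = 1 ≥ 1, so the series converges in ℤ_7 to 1/(1 − a) = 1/(1 − (-84)) = 1/85. Expand this rational in ℤ_7: compute digits iteratively via d_i = x_i mod 7, x_{i+1} = (x_i − d_i)/7. The first 3 digits are (1, 2, 2).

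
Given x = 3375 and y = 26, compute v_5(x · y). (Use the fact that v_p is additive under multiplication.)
v_5(87750) = 3

v_p(x) = 3 (factor: 3375 = 5^3 · 27); v_p(y) = 0 (factor: 26 = 5^0 · 26). Additivity: v_p(xy) = v_p(x) + v_p(y) = 3 + 0 = 3. (Direct check: xy = 87750 = 5^3 · (702).)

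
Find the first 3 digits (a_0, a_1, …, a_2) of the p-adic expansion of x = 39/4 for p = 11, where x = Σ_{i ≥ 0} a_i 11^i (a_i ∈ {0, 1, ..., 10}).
(a_0, …, a_2) = (7, 3, 8)

v_11(39/4) = 0 (numerator and denominator both coprime to 11), so x ∈ ℤ_11^×. Compute digits iteratively via a_i = x_i mod 11, x_{i+1} = (x_i − a_i)/11, with x_0 = x:
  x_0 = 39/4;  a_0 = 7;  x_1 = (x_0 − 7)/11 = 1/4
  x_1 = 1/4;  a_1 = 3;  x_2 = (x_1 − 3)/11 = -1/4
  x_2 = -1/4;  a_2 = 8;  x_3 = (x_2 − 8)/11 = -3/4
Digits: (7, 3, 8).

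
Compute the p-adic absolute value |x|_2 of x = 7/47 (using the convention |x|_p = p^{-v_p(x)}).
|7/47|_2 = 1

Step 1 — compute v_2(x) by factoring powers of 2 out of the numerator and denominator: v_2(7/47) = 0. Step 2 — apply |x|_p = p^{-v_p(x)} = 2^{0} = 1.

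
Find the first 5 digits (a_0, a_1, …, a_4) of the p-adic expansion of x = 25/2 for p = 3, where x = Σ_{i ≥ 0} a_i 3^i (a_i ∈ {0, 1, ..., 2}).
(a_0, …, a_4) = (2, 2, 2, 1, 1)

v_3(25/2) = 0 (numerator and denominator both coprime to 3), so x ∈ ℤ_3^×. Compute digits iteratively via a_i = x_i mod 3, x_{i+1} = (x_i − a_i)/3, with x_0 = x:
  x_0 = 25/2;  a_0 = 2;  x_1 = (x_0 − 2)/3 = 7/2
  x_1 = 7/2;  a_1 = 2;  x_2 = (x_1 − 2)/3 = 1/2
  x_2 = 1/2;  a_2 = 2;  x_3 = (x_2 − 2)/3 = -1/2
  x_3 = -1/2;  a_3 = 1;  x_4 = (x_3 − 1)/3 = -1/2
  x_4 = -1/2;  a_4 = 1;  x_5 = (x_4 − 1)/3 = -1/2
Digits: (2, 2, 2, 1, 1).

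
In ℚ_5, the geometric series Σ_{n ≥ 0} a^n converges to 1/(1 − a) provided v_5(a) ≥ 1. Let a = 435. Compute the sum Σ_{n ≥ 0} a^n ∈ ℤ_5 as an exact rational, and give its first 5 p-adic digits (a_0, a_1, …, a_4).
Σ a^n = 1/(1 − a) = -1/434;  first 5 digits = (1, 2, 1, 0, 0)

v_5(a) = 1 ≥ 1, so the series converges in ℤ_5 to 1/(1 − a) = 1/(1 − 435) = -1/434. Expand this rational in ℤ_5: compute digits iteratively via d_i = x_i mod 5, x_{i+1} = (x_i − d_i)/5. The first 5 digits are (1, 2, 1, 0, 0).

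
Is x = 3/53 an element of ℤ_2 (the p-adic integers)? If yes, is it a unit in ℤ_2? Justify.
x ∈ ℤ_2^× (unit); v_2(x) = 0

ℤ_2 = {x ∈ ℚ_2 : v_2(x) ≥ 0} and ℤ_2^× = {x ∈ ℤ_2 : v_2(x) = 0}. Here v_2(3/53) = v_2(num) − v_2(den) = 0; compare against these criteria.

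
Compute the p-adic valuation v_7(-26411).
v_7(-26411) = 4

v_7(n) is the largest exponent k such that 7^k divides n. Factor out: -26411 = -7^4 · 11. (Sign doesn't affect v_p.) So v_7(-26411) = 4.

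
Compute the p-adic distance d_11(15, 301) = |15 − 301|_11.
d_11(15, 301) = 1/11

Step 1 — x − y = 15 − 301 = -286. Step 2 — v_11(-286) = 1 (factor: -286 = −(11^1 · 26); the sign does not affect v_p). Step 3 — |x − y|_11 = 11^{-1} = 1/11.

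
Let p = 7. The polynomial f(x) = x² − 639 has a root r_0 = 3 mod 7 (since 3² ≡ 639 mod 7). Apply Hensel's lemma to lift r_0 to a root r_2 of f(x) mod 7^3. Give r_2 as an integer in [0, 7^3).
r_2 = 157 (mod 343)

Hensel's recurrence: r_{i+1} = r_i − f(r_i)·(f′(r_i))^{-1} mod 7^{i+2}, with f′(x) = 2x. Iterate:
  r_0 = 3 (mod 7)
  r_1 = 10 (mod 49)
  r_2 = 157 (mod 343)
Final: r_2 = 157, and one checks f(r_2) ≡ 0 mod 7^3.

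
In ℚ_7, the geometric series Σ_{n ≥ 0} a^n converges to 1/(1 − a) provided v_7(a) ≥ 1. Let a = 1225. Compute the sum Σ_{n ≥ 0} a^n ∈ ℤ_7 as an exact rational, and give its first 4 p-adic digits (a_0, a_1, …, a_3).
Σ a^n = 1/(1 − a) = -1/1224;  first 4 digits = (1, 0, 4, 3)

v_7(a) = 2 ≥ 1, so the series converges in ℤ_7 to 1/(1 − a) = 1/(1 − 1225) = -1/1224. Expand this rational in ℤ_7: compute digits iteratively via d_i = x_i mod 7, x_{i+1} = (x_i − d_i)/7. The first 4 digits are (1, 0, 4, 3).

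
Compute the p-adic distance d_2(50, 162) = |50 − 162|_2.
d_2(50, 162) = 1/16

Step 1 — x − y = 50 − 162 = -112. Step 2 — v_2(-112) = 4 (factor: -112 = −(2^4 · 7); the sign does not affect v_p). Step 3 — |x − y|_2 = 2^{-4} = 1/16.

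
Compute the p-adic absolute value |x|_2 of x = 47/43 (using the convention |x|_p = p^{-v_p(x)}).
|47/43|_2 = 1

Step 1 — compute v_2(x) by factoring powers of 2 out of the numerator and denominator: v_2(47/43) = 0. Step 2 — apply |x|_p = p^{-v_p(x)} = 2^{0} = 1.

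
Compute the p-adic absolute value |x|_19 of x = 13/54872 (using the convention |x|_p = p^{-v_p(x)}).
|13/54872|_19 = 6859

Step 1 — compute v_19(x) by factoring powers of 19 out of the numerator and denominator: v_19(13/54872) = -3. Step 2 — apply |x|_p = p^{-v_p(x)} = 19^{3} = 6859.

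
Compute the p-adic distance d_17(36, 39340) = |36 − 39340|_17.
d_17(36, 39340) = 1/4913

Step 1 — x − y = 36 − 39340 = -39304. Step 2 — v_17(-39304) = 3 (factor: -39304 = −(17^3 · 8); the sign does not affect v_p). Step 3 — |x − y|_17 = 17^{-3} = 1/4913.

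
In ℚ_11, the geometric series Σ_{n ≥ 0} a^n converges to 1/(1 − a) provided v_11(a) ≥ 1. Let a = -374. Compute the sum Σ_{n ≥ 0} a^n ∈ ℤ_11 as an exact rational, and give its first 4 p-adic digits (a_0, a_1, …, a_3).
Σ a^n = 1/(1 − a) = 1/375;  first 4 digits = (1, 10, 8, 4)

v_11(a) = 1 ≥ 1, so the series converges in ℤ_11 to 1/(1 − a) = 1/(1 − (-374)) = 1/375. Expand this rational in ℤ_11: compute digits iteratively via d_i = x_i mod 11, x_{i+1} = (x_i − d_i)/11. The first 4 digits are (1, 10, 8, 4).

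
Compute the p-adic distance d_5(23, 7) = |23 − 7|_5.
d_5(23, 7) = 1

Step 1 — x − y = 23 − 7 = 16. Step 2 — v_5(16) = 0 (factor: 16 = (5^0 · 16); the sign does not affect v_p). Step 3 — |x − y|_5 = 5^{0} = 1.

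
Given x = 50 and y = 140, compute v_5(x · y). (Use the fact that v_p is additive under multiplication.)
v_5(7000) = 3

v_p(x) = 2 (factor: 50 = 5^2 · 2); v_p(y) = 1 (factor: 140 = 5^1 · 28). Additivity: v_p(xy) = v_p(x) + v_p(y) = 2 + 1 = 3. (Direct check: xy = 7000 = 5^3 · (56).)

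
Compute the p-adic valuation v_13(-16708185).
v_13(-16708185) = 5

v_13(n) is the largest exponent k such that 13^k divides n. Factor out: -16708185 = -13^5 · 45. (Sign doesn't affect v_p.) So v_13(-16708185) = 5.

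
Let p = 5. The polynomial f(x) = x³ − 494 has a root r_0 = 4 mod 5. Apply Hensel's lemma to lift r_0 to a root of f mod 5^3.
r_2 = 14 (mod 125)

Hensel: r_{i+1} = r_i − f(r_i)/f′(r_i) mod 5^{i+2}, where f′(x) = 3x². Iterate:
  r_0 = 4 (mod 5)
  r_1 = 14 (mod 25)
  r_2 = 14 (mod 125)
Final: r = 14 with f(r) ≡ 0 mod 5^3.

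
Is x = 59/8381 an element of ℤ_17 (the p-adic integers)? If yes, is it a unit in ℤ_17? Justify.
x ∉ ℤ_17 (v_17(x) = -2 < 0)

ℤ_17 = {x ∈ ℚ_17 : v_17(x) ≥ 0} and ℤ_17^× = {x ∈ ℤ_17 : v_17(x) = 0}. Here v_17(59/8381) = v_17(num) − v_17(den) = -2; compare against these criteria.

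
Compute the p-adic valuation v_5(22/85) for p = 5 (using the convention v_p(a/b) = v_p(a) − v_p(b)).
v_5(22/85) = -1

Factor powers of 5 from the numerator and denominator of the reduced fraction: 22 = 5^0 · 22 and 85 = 5^1 · 17. Apply v_p(a/b) = v_p(a) − v_p(b): v_5(22/85) = 0 − 1 = -1.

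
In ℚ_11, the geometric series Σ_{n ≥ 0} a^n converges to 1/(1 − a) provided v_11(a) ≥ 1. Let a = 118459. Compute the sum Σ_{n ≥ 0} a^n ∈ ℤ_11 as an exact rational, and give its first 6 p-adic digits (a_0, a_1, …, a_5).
Σ a^n = 1/(1 − a) = -1/118458;  first 6 digits = (1, 0, 0, 1, 8, 0)

v_11(a) = 3 ≥ 1, so the series converges in ℤ_11 to 1/(1 − a) = 1/(1 − 118459) = -1/118458. Expand this rational in ℤ_11: compute digits iteratively via d_i = x_i mod 11, x_{i+1} = (x_i − d_i)/11. The first 6 digits are (1, 0, 0, 1, 8, 0).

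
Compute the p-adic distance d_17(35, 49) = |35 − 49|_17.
d_17(35, 49) = 1

Step 1 — x − y = 35 − 49 = -14. Step 2 — v_17(-14) = 0 (factor: -14 = −(17^0 · 14); the sign does not affect v_p). Step 3 — |x − y|_17 = 17^{0} = 1.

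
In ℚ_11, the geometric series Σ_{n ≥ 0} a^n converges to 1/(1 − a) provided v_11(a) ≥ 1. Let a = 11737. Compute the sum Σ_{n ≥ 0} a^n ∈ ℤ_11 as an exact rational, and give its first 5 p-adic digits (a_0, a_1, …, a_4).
Σ a^n = 1/(1 − a) = -1/11736;  first 5 digits = (1, 0, 9, 8, 4)

v_11(a) = 2 ≥ 1, so the series converges in ℤ_11 to 1/(1 − a) = 1/(1 − 11737) = -1/11736. Expand this rational in ℤ_11: compute digits iteratively via d_i = x_i mod 11, x_{i+1} = (x_i − d_i)/11. The first 5 digits are (1, 0, 9, 8, 4).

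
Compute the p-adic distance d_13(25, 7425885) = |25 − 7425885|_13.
d_13(25, 7425885) = 1/371293

Step 1 — x − y = 25 − 7425885 = -7425860. Step 2 — v_13(-7425860) = 5 (factor: -7425860 = −(13^5 · 20); the sign does not affect v_p). Step 3 — |x − y|_13 = 13^{-5} = 1/371293.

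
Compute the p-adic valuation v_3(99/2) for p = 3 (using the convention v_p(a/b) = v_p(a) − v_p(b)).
v_3(99/2) = 2

Factor powers of 3 from the numerator and denominator of the reduced fraction: 99 = 3^2 · 11 and 2 = 3^0 · 2. Apply v_p(a/b) = v_p(a) − v_p(b): v_3(99/2) = 2 − 0 = 2.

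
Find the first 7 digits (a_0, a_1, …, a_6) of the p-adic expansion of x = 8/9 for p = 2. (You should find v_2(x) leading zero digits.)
(a_0, …, a_6) = (0, 0, 0, 1, 0, 0, 1)

v_2(8/9) = 3, so a_0 = ... = a_2 = 0. Factor out: x = 2^3 · u with u = 1/9 a unit in ℤ_2. Expand u iteratively via a_{v+i} = u_i mod 2, u_{i+1} = (u_i − a_{v+i})/2:
  u_0 = 1/9;  a_3 = 1;  u_1 = (u_0 − 1)/2 = -4/9
  u_1 = -4/9;  a_4 = 0;  u_2 = (u_1 − 0)/2 = -2/9
  u_2 = -2/9;  a_5 = 0;  u_3 = (u_2 − 0)/2 = -1/9
  u_3 = -1/9;  a_6 = 1;  u_4 = (u_3 − 1)/2 = -5/9
Digits: (0, 0, 0, 1, 0, 0, 1).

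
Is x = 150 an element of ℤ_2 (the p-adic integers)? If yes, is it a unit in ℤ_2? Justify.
x ∈ ℤ_2 but not a unit; v_2(x) = 1 > 0

ℤ_2 = {x ∈ ℚ_2 : v_2(x) ≥ 0} and ℤ_2^× = {x ∈ ℤ_2 : v_2(x) = 0}. Here v_2(150) = v_2(num) − v_2(den) = 1; compare against these criteria.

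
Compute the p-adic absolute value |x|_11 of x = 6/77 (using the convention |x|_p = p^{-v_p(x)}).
|6/77|_11 = 11

Step 1 — compute v_11(x) by factoring powers of 11 out of the numerator and denominator: v_11(6/77) = -1. Step 2 — apply |x|_p = p^{-v_p(x)} = 11^{1} = 11.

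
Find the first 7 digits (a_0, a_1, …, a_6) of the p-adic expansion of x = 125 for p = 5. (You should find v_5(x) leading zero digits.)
(a_0, …, a_6) = (0, 0, 0, 1, 0, 0, 0)

v_5(125) = 3, so a_0 = ... = a_2 = 0. Factor out: x = 5^3 · u with u = 1 a unit in ℤ_5. Expand u iteratively via a_{v+i} = u_i mod 5, u_{i+1} = (u_i − a_{v+i})/5:
  u_0 = 1;  a_3 = 1;  u_1 = (u_0 − 1)/5 = 0
  u_1 = 0;  a_4 = 0;  u_2 = (u_1 − 0)/5 = 0
  u_2 = 0;  a_5 = 0;  u_3 = (u_2 − 0)/5 = 0
  u_3 = 0;  a_6 = 0;  u_4 = (u_3 − 0)/5 = 0
Digits: (0, 0, 0, 1, 0, 0, 0).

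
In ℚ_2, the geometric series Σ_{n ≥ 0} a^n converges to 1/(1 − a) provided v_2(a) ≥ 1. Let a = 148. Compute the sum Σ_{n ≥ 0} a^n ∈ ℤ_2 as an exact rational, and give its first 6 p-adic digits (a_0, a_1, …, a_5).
Σ a^n = 1/(1 − a) = -1/147;  first 6 digits = (1, 0, 1, 0, 0, 1)

v_2(a) = 2 ≥ 1, so the series converges in ℤ_2 to 1/(1 − a) = 1/(1 − 148) = -1/147. Expand this rational in ℤ_2: compute digits iteratively via d_i = x_i mod 2, x_{i+1} = (x_i − d_i)/2. The first 6 digits are (1, 0, 1, 0, 0, 1).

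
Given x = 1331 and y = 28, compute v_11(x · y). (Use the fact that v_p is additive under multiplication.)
v_11(37268) = 3

v_p(x) = 3 (factor: 1331 = 11^3 · 1); v_p(y) = 0 (factor: 28 = 11^0 · 28). Additivity: v_p(xy) = v_p(x) + v_p(y) = 3 + 0 = 3. (Direct check: xy = 37268 = 11^3 · (28).)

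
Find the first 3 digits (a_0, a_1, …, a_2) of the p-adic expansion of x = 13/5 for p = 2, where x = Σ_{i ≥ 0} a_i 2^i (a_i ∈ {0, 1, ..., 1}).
(a_0, …, a_2) = (1, 0, 0)

v_2(13/5) = 0 (numerator and denominator both coprime to 2), so x ∈ ℤ_2^×. Compute digits iteratively via a_i = x_i mod 2, x_{i+1} = (x_i − a_i)/2, with x_0 = x:
  x_0 = 13/5;  a_0 = 1;  x_1 = (x_0 − 1)/2 = 4/5
  x_1 = 4/5;  a_1 = 0;  x_2 = (x_1 − 0)/2 = 2/5
  x_2 = 2/5;  a_2 = 0;  x_3 = (x_2 − 0)/2 = 1/5
Digits: (1, 0, 0).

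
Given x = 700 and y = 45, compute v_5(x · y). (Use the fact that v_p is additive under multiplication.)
v_5(31500) = 3

v_p(x) = 2 (factor: 700 = 5^2 · 28); v_p(y) = 1 (factor: 45 = 5^1 · 9). Additivity: v_p(xy) = v_p(x) + v_p(y) = 2 + 1 = 3. (Direct check: xy = 31500 = 5^3 · (252).)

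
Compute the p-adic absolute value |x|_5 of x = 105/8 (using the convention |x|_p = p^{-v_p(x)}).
|105/8|_5 = 1/5

Step 1 — compute v_5(x) by factoring powers of 5 out of the numerator and denominator: v_5(105/8) = 1. Step 2 — apply |x|_p = p^{-v_p(x)} = 5^{-1} = 1/5.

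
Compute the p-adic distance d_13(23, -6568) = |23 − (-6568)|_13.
d_13(23, -6568) = 1/2197

Step 1 — x − y = 23 − (-6568) = 6591. Step 2 — v_13(6591) = 3 (factor: 6591 = (13^3 · 3); the sign does not affect v_p). Step 3 — |x − y|_13 = 13^{-3} = 1/2197.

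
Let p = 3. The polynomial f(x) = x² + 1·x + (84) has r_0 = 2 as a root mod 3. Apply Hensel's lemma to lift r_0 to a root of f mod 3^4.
r_3 = 65 (mod 81)

Hensel: r_{i+1} = r_i − f(r_i)·(f′(r_i))^{-1} mod 3^{i+2}, f′(x) = 2x + 1. Iterate:
  r_0 = 2 (mod 3)
  r_1 = 2 (mod 9)
  r_2 = 11 (mod 27)
  r_3 = 65 (mod 81)
Final: r = 65 satisfies f(r) ≡ 0 mod 3^4.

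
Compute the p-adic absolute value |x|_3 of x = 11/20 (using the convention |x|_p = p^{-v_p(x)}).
|11/20|_3 = 1

Step 1 — compute v_3(x) by factoring powers of 3 out of the numerator and denominator: v_3(11/20) = 0. Step 2 — apply |x|_p = p^{-v_p(x)} = 3^{0} = 1.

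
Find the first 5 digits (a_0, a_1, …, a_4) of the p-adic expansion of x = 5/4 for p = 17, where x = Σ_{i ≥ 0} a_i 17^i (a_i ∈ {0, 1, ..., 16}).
(a_0, …, a_4) = (14, 12, 12, 12, 12)

v_17(5/4) = 0 (numerator and denominator both coprime to 17), so x ∈ ℤ_17^×. Compute digits iteratively via a_i = x_i mod 17, x_{i+1} = (x_i − a_i)/17, with x_0 = x:
  x_0 = 5/4;  a_0 = 14;  x_1 = (x_0 − 14)/17 = -3/4
  x_1 = -3/4;  a_1 = 12;  x_2 = (x_1 − 12)/17 = -3/4
  x_2 = -3/4;  a_2 = 12;  x_3 = (x_2 − 12)/17 = -3/4
  x_3 = -3/4;  a_3 = 12;  x_4 = (x_3 − 12)/17 = -3/4
  x_4 = -3/4;  a_4 = 12;  x_5 = (x_4 − 12)/17 = -3/4
Digits: (14, 12, 12, 12, 12).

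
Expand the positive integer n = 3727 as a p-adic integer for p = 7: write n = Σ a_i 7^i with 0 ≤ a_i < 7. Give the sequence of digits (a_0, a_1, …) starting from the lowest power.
(a_0, a_1, …) = (3, 0, 6, 3, 1)

Repeated division by 7 gives the digits low-to-high: 3727 = 3 + 6·7^2 + 3·7^3 + 1·7^4. Digit sequence: (3, 0, 6, 3, 1).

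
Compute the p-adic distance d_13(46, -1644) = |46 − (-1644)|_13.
d_13(46, -1644) = 1/169

Step 1 — x − y = 46 − (-1644) = 1690. Step 2 — v_13(1690) = 2 (factor: 1690 = (13^2 · 10); the sign does not affect v_p). Step 3 — |x − y|_13 = 13^{-2} = 1/169.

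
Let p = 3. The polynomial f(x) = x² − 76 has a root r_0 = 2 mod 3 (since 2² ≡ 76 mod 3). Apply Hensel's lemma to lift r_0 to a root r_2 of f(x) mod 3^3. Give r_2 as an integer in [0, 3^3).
r_2 = 20 (mod 27)

Hensel's recurrence: r_{i+1} = r_i − f(r_i)·(f′(r_i))^{-1} mod 3^{i+2}, with f′(x) = 2x. Iterate:
  r_0 = 2 (mod 3)
  r_1 = 2 (mod 9)
  r_2 = 20 (mod 27)
Final: r_2 = 20, and one checks f(r_2) ≡ 0 mod 3^3.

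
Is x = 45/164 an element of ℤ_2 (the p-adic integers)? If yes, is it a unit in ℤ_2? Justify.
x ∉ ℤ_2 (v_2(x) = -2 < 0)

ℤ_2 = {x ∈ ℚ_2 : v_2(x) ≥ 0} and ℤ_2^× = {x ∈ ℤ_2 : v_2(x) = 0}. Here v_2(45/164) = v_2(num) − v_2(den) = -2; compare against these criteria.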